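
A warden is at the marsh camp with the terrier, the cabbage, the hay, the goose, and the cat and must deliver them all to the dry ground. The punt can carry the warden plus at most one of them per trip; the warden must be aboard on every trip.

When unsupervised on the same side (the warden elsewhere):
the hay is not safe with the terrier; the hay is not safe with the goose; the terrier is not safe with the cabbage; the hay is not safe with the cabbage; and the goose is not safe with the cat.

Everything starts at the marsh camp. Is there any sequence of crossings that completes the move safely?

Whatever the first load, the items left behind include a forbidden pair without the warden. No opening move is safe, so no plan exists.

No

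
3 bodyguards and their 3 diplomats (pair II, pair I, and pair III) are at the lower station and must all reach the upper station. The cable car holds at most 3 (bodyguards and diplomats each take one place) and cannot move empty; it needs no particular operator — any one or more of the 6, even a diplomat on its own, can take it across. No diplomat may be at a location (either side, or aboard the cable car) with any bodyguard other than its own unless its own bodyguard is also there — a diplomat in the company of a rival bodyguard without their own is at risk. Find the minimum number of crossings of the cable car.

5

Counting alone: each trip to the upper station takes at most 3 across and each return brings at least 1 back, so after t trips out (and t−1 returns) at most 3t − (t−1) of the 6 are across; that first reaches 6 at t = 3, so at least 5 crossings are needed.
The plan below uses exactly 5 crossings, so it is optimal:
1. bodyguard II and diplomat II cross → the upper station.
2. bodyguard II crosses ← the lower station.
3. bodyguard I, bodyguard II, and bodyguard III cross → the upper station.
4. diplomat II crosses ← the lower station.
5. diplomat I, diplomat II, and diplomat III cross → the upper station.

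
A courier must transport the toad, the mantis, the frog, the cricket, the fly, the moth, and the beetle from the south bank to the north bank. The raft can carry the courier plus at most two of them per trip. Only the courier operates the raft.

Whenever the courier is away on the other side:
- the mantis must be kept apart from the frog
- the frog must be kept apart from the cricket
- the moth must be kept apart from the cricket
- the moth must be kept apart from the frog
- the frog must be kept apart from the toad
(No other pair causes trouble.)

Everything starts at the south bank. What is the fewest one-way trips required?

11

Counting alone: the courier can take at most 2 across per trip to the north bank, so moving all 7 needs at least 4 loaded trips out, with a return between consecutive ones — at least 7 crossings.
The safety rule pushes this higher. Following every safe sequence of crossings, the most of the 7 that can be at the north bank as the raft arrives there on crossings 7, 9 is 5, 6 respectively — never all 7.
So no plan with fewer than 11 crossings exists, and this one achieves 11:
1. Courier goes to the north bank with the cricket and the frog.
2. Courier goes back to the south bank with the frog.
3. Courier goes to the north bank with the frog and the toad.
4. Courier goes back to the south bank with the frog.
5. Courier goes to the north bank with the frog and the mantis.
6. Courier goes back to the south bank with the frog.
7. Courier goes to the north bank with the fly and the frog.
8. Courier goes back to the south bank with the frog.
9. Courier goes to the north bank with the beetle and the frog.
10. Courier goes back to the south bank with the frog.
11. Courier goes to the north bank with the frog and the moth.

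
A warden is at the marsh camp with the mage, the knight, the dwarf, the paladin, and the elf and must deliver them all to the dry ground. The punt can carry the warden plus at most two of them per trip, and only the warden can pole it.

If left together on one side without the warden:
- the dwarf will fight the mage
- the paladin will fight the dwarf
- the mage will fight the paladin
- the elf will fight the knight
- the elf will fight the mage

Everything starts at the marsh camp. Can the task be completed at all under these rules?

No

Whatever the first load, the items left behind include a forbidden pair without the warden. No opening move is safe, so no plan exists.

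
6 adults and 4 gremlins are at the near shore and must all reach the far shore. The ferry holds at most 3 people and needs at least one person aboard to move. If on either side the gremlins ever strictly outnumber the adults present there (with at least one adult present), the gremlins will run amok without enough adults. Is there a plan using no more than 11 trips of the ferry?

Yes — this plan uses 9 crossings (≤ 11):
1. 2 gremlins → the far shore.  (the near shore: 6A 2G; the far shore: 0A 2G)
2. 1 gremlin ← the near shore.  (the near shore: 6A 3G; the far shore: 0A 1G)
3. 3 gremlins → the far shore.  (the near shore: 6A 0G; the far shore: 0A 4G)
4. 1 gremlin ← the near shore.  (the near shore: 6A 1G; the far shore: 0A 3G)
5. 3 adults → the far shore.  (the near shore: 3A 1G; the far shore: 3A 3G)
6. 1 gremlin ← the near shore.  (the near shore: 3A 2G; the far shore: 3A 2G)
7. 1 adult and 2 gremlins → the far shore.  (the near shore: 2A 0G; the far shore: 4A 4G)
8. 1 gremlin ← the near shore.  (the near shore: 2A 1G; the far shore: 4A 3G)
9. 2 adults and 1 gremlin → the far shore.  (the near shore: 0A 0G; the far shore: 6A 4G)

Yes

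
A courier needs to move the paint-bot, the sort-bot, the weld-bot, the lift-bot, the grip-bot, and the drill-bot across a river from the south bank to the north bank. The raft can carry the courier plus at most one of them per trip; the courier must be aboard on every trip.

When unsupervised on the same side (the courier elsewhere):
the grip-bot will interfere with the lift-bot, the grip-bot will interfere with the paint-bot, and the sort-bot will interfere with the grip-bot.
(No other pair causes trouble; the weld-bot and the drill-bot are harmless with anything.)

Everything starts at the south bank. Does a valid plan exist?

Following every safe sequence of crossings from the start, the most of the 6 that can be at the north bank as the raft arrives there on crossings 1, 3, 5, 7 is 1, 2, 3, 4 respectively; the best ever achieved is 4 of 6.
From crossing 9 on, no configuration arises that was not already reachable earlier: only 36 distinct safe configurations (who is on which side, and where the raft is) can ever be reached, none of them has everyone across, and every continuation just revisits them. So no valid plan exists.

No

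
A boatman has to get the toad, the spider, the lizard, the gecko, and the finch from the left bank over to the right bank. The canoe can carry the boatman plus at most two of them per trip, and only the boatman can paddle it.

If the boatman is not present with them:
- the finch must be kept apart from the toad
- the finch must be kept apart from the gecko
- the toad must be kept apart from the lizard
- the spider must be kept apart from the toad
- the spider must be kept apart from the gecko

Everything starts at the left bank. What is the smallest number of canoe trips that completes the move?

Counting alone: the boatman can take at most 2 across per trip to the right bank, so moving all 5 needs at least 3 loaded trips out, with a return between consecutive ones — at least 5 crossings.
The safety rule pushes this higher. Following every safe sequence of crossings, the most of the 5 that can be at the right bank as the canoe arrives there on crossing 5 is 4 — never all 5.
So no plan with fewer than 7 crossings exists, and this one achieves 7:
1. Boatman goes to the right bank with the gecko and the toad.  [the left bank: the finch, the lizard, the spider | the right bank: the gecko, the toad]
2. Boatman goes back to the left bank alone.  [the left bank: the finch, the lizard, the spider | the right bank: the gecko, the toad]
3. Boatman goes to the right bank with the spider.  [the left bank: the finch, the lizard | the right bank: the gecko, the spider, the toad]
4. Boatman goes back to the left bank with the gecko and the toad.  [the left bank: the finch, the gecko, the lizard, the toad | the right bank: the spider]
5. Boatman goes to the right bank with the finch and the lizard.  [the left bank: the gecko, the toad | the right bank: the finch, the lizard, the spider]
6. Boatman goes back to the left bank alone.  [the left bank: the gecko, the toad | the right bank: the finch, the lizard, the spider]
7. Boatman goes to the right bank with the gecko and the toad.  [the left bank: — | the right bank: the finch, the gecko, the lizard, the spider, the toad]

7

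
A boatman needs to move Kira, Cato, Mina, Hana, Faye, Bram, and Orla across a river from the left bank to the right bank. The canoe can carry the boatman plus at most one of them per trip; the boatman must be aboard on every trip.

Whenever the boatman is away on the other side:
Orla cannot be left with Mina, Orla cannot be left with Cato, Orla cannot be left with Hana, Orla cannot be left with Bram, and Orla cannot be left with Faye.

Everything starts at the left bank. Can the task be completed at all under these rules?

No

Following every safe sequence of crossings from the start, the most of the 7 that can be at the right bank as the canoe arrives there on crossings 1, 3, 5 is 1, 2, 3 respectively; the best ever achieved is 3 of 7.
From crossing 7 on, no configuration arises that was not already reachable earlier: only 26 distinct safe configurations (who is on which side, and where the canoe is) can ever be reached, none of them has everyone across, and every continuation just revisits them. So no valid plan exists.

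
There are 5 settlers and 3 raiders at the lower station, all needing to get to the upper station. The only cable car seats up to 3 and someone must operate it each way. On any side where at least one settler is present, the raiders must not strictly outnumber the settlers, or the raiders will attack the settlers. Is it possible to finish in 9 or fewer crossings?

Yes — this plan uses 7 crossings (≤ 9):
1. 2 raiders → the upper station.  (the lower station: 5S 1R; the upper station: 0S 2R)
2. 1 raider ← the lower station.  (the lower station: 5S 2R; the upper station: 0S 1R)
3. 2 settlers and 1 raider → the upper station.  (the lower station: 3S 1R; the upper station: 2S 2R)
4. 1 raider ← the lower station.  (the lower station: 3S 2R; the upper station: 2S 1R)
5. 1 settler and 2 raiders → the upper station.  (the lower station: 2S 0R; the upper station: 3S 3R)
6. 1 raider ← the lower station.  (the lower station: 2S 1R; the upper station: 3S 2R)
7. 2 settlers and 1 raider → the upper station.  (the lower station: 0S 0R; the upper station: 5S 3R)

Yes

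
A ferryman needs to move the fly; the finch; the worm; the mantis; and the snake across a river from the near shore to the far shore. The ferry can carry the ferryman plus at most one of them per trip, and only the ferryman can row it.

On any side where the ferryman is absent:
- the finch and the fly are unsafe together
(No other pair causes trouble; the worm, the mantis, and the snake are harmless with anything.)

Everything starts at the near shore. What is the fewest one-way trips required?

Counting alone: the ferryman can take at most 1 across per trip to the far shore, so moving all 5 needs at least 5 loaded trips out, with a return between consecutive ones — at least 9 crossings.
The plan below uses exactly 9 crossings, so it is optimal:
1. Ferryman goes to the far shore with the fly.  [the near shore: the finch, the mantis, the snake, the worm | the far shore: the fly]
2. Ferryman goes back to the near shore alone.  [the near shore: the finch, the mantis, the snake, the worm | the far shore: the fly]
3. Ferryman goes to the far shore with the worm.  [the near shore: the finch, the mantis, the snake | the far shore: the fly, the worm]
4. Ferryman goes back to the near shore alone.  [the near shore: the finch, the mantis, the snake | the far shore: the fly, the worm]
5. Ferryman goes to the far shore with the mantis.  [the near shore: the finch, the snake | the far shore: the fly, the mantis, the worm]
6. Ferryman goes back to the near shore alone.  [the near shore: the finch, the snake | the far shore: the fly, the mantis, the worm]
7. Ferryman goes to the far shore with the snake.  [the near shore: the finch | the far shore: the fly, the mantis, the snake, the worm]
8. Ferryman goes back to the near shore alone.  [the near shore: the finch | the far shore: the fly, the mantis, the snake, the worm]
9. Ferryman goes to the far shore with the finch.  [the near shore: — | the far shore: the finch, the fly, the mantis, the snake, the worm]

9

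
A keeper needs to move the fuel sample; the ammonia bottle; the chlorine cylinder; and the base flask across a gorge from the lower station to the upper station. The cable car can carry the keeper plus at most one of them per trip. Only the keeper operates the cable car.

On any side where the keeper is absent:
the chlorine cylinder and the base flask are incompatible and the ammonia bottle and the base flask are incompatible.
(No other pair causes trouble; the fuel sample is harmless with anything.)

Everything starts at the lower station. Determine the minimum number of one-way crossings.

Counting alone: the keeper can take at most 1 across per trip to the upper station, so moving all 4 needs at least 4 loaded trips out, with a return between consecutive ones — at least 7 crossings.
The safety rule pushes this higher. Following every safe sequence of crossings, the most of the 4 that can be at the upper station as the cable car arrives there on crossing 7 is 3 — never all 4.
So no plan with fewer than 9 crossings exists, and this one achieves 9:
1. Keeper goes to the upper station with the base flask.
2. Keeper goes back to the lower station alone.
3. Keeper goes to the upper station with the fuel sample.
4. Keeper goes back to the lower station alone.
5. Keeper goes to the upper station with the ammonia bottle.
6. Keeper goes back to the lower station with the base flask.
7. Keeper goes to the upper station with the chlorine cylinder.
8. Keeper goes back to the lower station alone.
9. Keeper goes to the upper station with the base flask.

9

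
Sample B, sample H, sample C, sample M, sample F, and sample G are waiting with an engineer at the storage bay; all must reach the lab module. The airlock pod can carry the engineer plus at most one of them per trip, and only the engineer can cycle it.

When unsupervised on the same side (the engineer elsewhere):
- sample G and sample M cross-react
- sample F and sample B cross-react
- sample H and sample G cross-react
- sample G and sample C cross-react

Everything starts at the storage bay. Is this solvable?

No

Whatever the first load, the items left behind include a forbidden pair without the engineer. No opening move is safe, so no plan exists.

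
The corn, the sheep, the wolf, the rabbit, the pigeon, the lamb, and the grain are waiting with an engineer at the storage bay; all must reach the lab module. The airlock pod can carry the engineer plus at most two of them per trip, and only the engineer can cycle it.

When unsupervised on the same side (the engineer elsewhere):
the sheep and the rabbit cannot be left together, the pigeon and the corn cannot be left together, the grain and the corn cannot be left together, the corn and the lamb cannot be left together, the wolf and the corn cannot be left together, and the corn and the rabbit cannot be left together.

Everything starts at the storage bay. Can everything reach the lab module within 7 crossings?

Counting alone: the engineer can take at most 2 across per trip to the lab module, so moving all 7 needs at least 4 loaded trips out, with a return between consecutive ones — at least 7 crossings.
The safety rule pushes this higher. Following every safe sequence of crossings, the most of the 7 that can be at the lab module as the airlock pod arrives there on crossing 7 is 6 — never all 7.
So the move cannot be finished within 7 crossings. (The shortest complete plan takes 9:)
1. Engineer goes to the lab module with the corn and the sheep.  [the storage bay: the grain, the lamb, the pigeon, the rabbit, the wolf | the lab module: the corn, the sheep]
2. Engineer goes back to the storage bay alone.  [the storage bay: the grain, the lamb, the pigeon, the rabbit, the wolf | the lab module: the corn, the sheep]
3. Engineer goes to the lab module with the rabbit and the wolf.  [the storage bay: the grain, the lamb, the pigeon | the lab module: the corn, the rabbit, the sheep, the wolf]
4. Engineer goes back to the storage bay with the corn and the sheep.  [the storage bay: the corn, the grain, the lamb, the pigeon, the sheep | the lab module: the rabbit, the wolf]
5. Engineer goes to the lab module with the corn and the pigeon.  [the storage bay: the grain, the lamb, the sheep | the lab module: the corn, the pigeon, the rabbit, the wolf]
6. Engineer goes back to the storage bay with the corn.  [the storage bay: the corn, the grain, the lamb, the sheep | the lab module: the pigeon, the rabbit, the wolf]
7. Engineer goes to the lab module with the grain and the lamb.  [the storage bay: the corn, the sheep | the lab module: the grain, the lamb, the pigeon, the rabbit, the wolf]
8. Engineer goes back to the storage bay alone.  [the storage bay: the corn, the sheep | the lab module: the grain, the lamb, the pigeon, the rabbit, the wolf]
9. Engineer goes to the lab module with the corn and the sheep.  [the storage bay: — | the lab module: the corn, the grain, the lamb, the pigeon, the rabbit, the sheep, the wolf]

No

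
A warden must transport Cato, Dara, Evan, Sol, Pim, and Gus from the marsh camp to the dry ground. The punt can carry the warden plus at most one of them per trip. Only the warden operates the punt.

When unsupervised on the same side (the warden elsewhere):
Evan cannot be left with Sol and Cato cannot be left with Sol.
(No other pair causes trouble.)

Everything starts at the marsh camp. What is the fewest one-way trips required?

13

Counting alone: the warden can take at most 1 across per trip to the dry ground, so moving all 6 needs at least 6 loaded trips out, with a return between consecutive ones — at least 11 crossings.
The safety rule pushes this higher. Following every safe sequence of crossings, the most of the 6 that can be at the dry ground as the punt arrives there on crossing 11 is 5 — never all 6.
So no plan with fewer than 13 crossings exists, and this one achieves 13:
1. Warden goes to the dry ground with Sol.
2. Warden goes back to the marsh camp alone.
3. Warden goes to the dry ground with Cato.
4. Warden goes back to the marsh camp with Sol.
5. Warden goes to the dry ground with Evan.
6. Warden goes back to the marsh camp alone.
7. Warden goes to the dry ground with Dara.
8. Warden goes back to the marsh camp alone.
9. Warden goes to the dry ground with Pim.
10. Warden goes back to the marsh camp alone.
11. Warden goes to the dry ground with Gus.
12. Warden goes back to the marsh camp alone.
13. Warden goes to the dry ground with Sol.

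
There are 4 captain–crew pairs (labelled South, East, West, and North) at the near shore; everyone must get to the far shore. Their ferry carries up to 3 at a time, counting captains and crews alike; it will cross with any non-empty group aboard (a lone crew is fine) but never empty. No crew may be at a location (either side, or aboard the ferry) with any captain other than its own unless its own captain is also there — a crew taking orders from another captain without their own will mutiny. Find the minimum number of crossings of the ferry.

9

Counting alone: each trip to the far shore takes at most 3 across and each return brings at least 1 back, so after t trips out (and t−1 returns) at most 3t − (t−1) of the 8 are across; that first reaches 8 at t = 4, so at least 7 crossings are needed.
The safety rule pushes this higher. Following every safe sequence of crossings, the most of the 8 that can be at the far shore as the ferry arrives there on crossing 7 is 7 — never all 8.
So no plan with fewer than 9 crossings exists, and this one achieves 9:
1. captain South and crew South cross → the far shore.
2. captain South crosses ← the near shore.
3. captain East, captain South, and crew East cross → the far shore.
4. captain South and crew South cross ← the near shore.
5. captain North, captain South, and captain West cross → the far shore.
6. crew East crosses ← the near shore.
7. crew East and crew South cross → the far shore.
8. crew South crosses ← the near shore.
9. crew North, crew South, and crew West cross → the far shore.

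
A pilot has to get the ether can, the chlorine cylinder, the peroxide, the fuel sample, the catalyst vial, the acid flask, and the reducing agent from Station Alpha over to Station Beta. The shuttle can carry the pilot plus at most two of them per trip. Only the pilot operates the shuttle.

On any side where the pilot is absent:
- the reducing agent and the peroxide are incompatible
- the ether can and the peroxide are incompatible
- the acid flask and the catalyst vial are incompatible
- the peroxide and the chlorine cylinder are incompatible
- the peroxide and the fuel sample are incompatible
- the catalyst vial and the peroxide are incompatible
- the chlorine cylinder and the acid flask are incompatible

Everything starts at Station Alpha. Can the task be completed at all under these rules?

1. Pilot goes to Station Beta with the acid flask and the peroxide.  [Station Alpha: the catalyst vial, the chlorine cylinder, the ether can, the fuel sample, the reducing agent | Station Beta: the acid flask, the peroxide]
2. Pilot goes back to Station Alpha alone.  [Station Alpha: the catalyst vial, the chlorine cylinder, the ether can, the fuel sample, the reducing agent | Station Beta: the acid flask, the peroxide]
3. Pilot goes to Station Beta with the chlorine cylinder and the ether can.  [Station Alpha: the catalyst vial, the fuel sample, the reducing agent | Station Beta: the acid flask, the chlorine cylinder, the ether can, the peroxide]
4. Pilot goes back to Station Alpha with the acid flask and the peroxide.  [Station Alpha: the acid flask, the catalyst vial, the fuel sample, the peroxide, the reducing agent | Station Beta: the chlorine cylinder, the ether can]
5. Pilot goes to Station Beta with the catalyst vial and the peroxide.  [Station Alpha: the acid flask, the fuel sample, the reducing agent | Station Beta: the catalyst vial, the chlorine cylinder, the ether can, the peroxide]
6. Pilot goes back to Station Alpha with the peroxide.  [Station Alpha: the acid flask, the fuel sample, the peroxide, the reducing agent | Station Beta: the catalyst vial, the chlorine cylinder, the ether can]
7. Pilot goes to Station Beta with the fuel sample and the reducing agent.  [Station Alpha: the acid flask, the peroxide | Station Beta: the catalyst vial, the chlorine cylinder, the ether can, the fuel sample, the reducing agent]
8. Pilot goes back to Station Alpha alone.  [Station Alpha: the acid flask, the peroxide | Station Beta: the catalyst vial, the chlorine cylinder, the ether can, the fuel sample, the reducing agent]
9. Pilot goes to Station Beta with the acid flask and the peroxide.  [Station Alpha: — | Station Beta: the acid flask, the catalyst vial, the chlorine cylinder, the ether can, the fuel sample, the peroxide, the reducing agent]

Yes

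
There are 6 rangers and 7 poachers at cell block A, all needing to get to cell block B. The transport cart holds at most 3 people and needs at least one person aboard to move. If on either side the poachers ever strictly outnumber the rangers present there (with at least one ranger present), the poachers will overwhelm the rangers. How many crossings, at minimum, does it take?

impossible

The poachers already outnumber the rangers at cell block A before anyone moves, so the starting position itself is disallowed.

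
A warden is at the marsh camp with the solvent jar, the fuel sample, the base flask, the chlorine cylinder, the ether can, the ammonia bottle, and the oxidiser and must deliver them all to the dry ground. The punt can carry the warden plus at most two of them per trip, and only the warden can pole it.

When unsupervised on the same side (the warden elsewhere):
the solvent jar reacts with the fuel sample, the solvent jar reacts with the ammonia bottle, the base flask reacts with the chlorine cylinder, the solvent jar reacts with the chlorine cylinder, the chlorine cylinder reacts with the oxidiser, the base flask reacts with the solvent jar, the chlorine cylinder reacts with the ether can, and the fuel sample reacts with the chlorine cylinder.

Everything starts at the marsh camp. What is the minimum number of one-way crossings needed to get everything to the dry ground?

11

Counting alone: the warden can take at most 2 across per trip to the dry ground, so moving all 7 needs at least 4 loaded trips out, with a return between consecutive ones — at least 7 crossings.
The safety rule pushes this higher. Following every safe sequence of crossings, the most of the 7 that can be at the dry ground as the punt arrives there on crossings 7, 9 is 5, 6 respectively — never all 7.
So no plan with fewer than 11 crossings exists, and this one achieves 11:
1. Warden goes to the dry ground with the chlorine cylinder and the solvent jar.
2. Warden goes back to the marsh camp with the solvent jar.
3. Warden goes to the dry ground with the ether can and the solvent jar.
4. Warden goes back to the marsh camp with the chlorine cylinder.
5. Warden goes to the dry ground with the chlorine cylinder and the oxidiser.
6. Warden goes back to the marsh camp with the chlorine cylinder.
7. Warden goes to the dry ground with the base flask and the fuel sample.
8. Warden goes back to the marsh camp with the solvent jar.
9. Warden goes to the dry ground with the ammonia bottle and the solvent jar.
10. Warden goes back to the marsh camp with the solvent jar.
11. Warden goes to the dry ground with the chlorine cylinder and the solvent jar.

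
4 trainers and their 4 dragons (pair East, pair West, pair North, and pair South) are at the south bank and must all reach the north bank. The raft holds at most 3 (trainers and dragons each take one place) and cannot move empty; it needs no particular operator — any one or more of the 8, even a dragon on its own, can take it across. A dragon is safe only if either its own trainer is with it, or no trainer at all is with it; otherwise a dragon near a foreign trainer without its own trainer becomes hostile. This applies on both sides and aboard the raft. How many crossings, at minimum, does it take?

9

Counting alone: each trip to the north bank takes at most 3 across and each return brings at least 1 back, so after t trips out (and t−1 returns) at most 3t − (t−1) of the 8 are across; that first reaches 8 at t = 4, so at least 7 crossings are needed.
The safety rule pushes this higher. Following every safe sequence of crossings, the most of the 8 that can be at the north bank as the raft arrives there on crossing 7 is 7 — never all 8.
So no plan with fewer than 9 crossings exists, and this one achieves 9:
1. dragon East and trainer East cross → the north bank.
2. trainer East crosses ← the south bank.
3. dragon West, trainer East, and trainer West cross → the north bank.
4. dragon East and trainer East cross ← the south bank.
5. trainer East, trainer North, and trainer South cross → the north bank.
6. dragon West crosses ← the south bank.
7. dragon East and dragon West cross → the north bank.
8. dragon East crosses ← the south bank.
9. dragon East, dragon North, and dragon South cross → the north bank.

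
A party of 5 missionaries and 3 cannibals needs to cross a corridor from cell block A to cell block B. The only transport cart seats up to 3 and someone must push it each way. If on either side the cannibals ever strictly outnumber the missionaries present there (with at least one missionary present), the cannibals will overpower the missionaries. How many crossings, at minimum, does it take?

Counting alone: each trip to cell block B takes at most 3 across and each return brings at least 1 back, so after t trips out (and t−1 returns) at most 3t − (t−1) of the 8 are across; that first reaches 8 at t = 4, so at least 7 crossings are needed.
The plan below uses exactly 7 crossings, so it is optimal:
1. 2 cannibals → cell block B.  (cell block A: 5M 1C; cell block B: 0M 2C)
2. 1 cannibal ← cell block A.  (cell block A: 5M 2C; cell block B: 0M 1C)
3. 2 missionaries and 1 cannibal → cell block B.  (cell block A: 3M 1C; cell block B: 2M 2C)
4. 1 cannibal ← cell block A.  (cell block A: 3M 2C; cell block B: 2M 1C)
5. 1 missionary and 2 cannibals → cell block B.  (cell block A: 2M 0C; cell block B: 3M 3C)
6. 1 cannibal ← cell block A.  (cell block A: 2M 1C; cell block B: 3M 2C)
7. 2 missionaries and 1 cannibal → cell block B.  (cell block A: 0M 0C; cell block B: 5M 3C)

7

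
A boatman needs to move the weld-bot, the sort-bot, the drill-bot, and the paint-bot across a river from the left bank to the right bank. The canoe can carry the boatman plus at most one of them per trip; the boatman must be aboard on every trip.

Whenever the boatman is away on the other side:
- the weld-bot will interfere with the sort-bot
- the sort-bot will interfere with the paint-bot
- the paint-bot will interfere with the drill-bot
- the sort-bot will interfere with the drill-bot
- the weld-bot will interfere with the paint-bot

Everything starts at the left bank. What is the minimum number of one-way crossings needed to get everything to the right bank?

impossible

Whatever the first load, the items left behind include a forbidden pair without the boatman. No opening move is safe, so no plan exists.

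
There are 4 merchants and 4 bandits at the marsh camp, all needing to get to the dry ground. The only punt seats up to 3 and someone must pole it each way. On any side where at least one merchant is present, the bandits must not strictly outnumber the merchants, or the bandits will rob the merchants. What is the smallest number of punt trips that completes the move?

Counting alone: each trip to the dry ground takes at most 3 across and each return brings at least 1 back, so after t trips out (and t−1 returns) at most 3t − (t−1) of the 8 are across; that first reaches 8 at t = 4, so at least 7 crossings are needed.
The safety rule pushes this higher. Following every safe sequence of crossings, the most of the 8 that can be at the dry ground as the punt arrives there on crossing 7 is 7 — never all 8.
So no plan with fewer than 9 crossings exists, and this one achieves 9:
1. 2 bandits → the dry ground.  (the marsh camp: 4M 2B; the dry ground: 0M 2B)
2. 1 bandit ← the marsh camp.  (the marsh camp: 4M 3B; the dry ground: 0M 1B)
3. 3 bandits → the dry ground.  (the marsh camp: 4M 0B; the dry ground: 0M 4B)
4. 1 bandit ← the marsh camp.  (the marsh camp: 4M 1B; the dry ground: 0M 3B)
5. 3 merchants → the dry ground.  (the marsh camp: 1M 1B; the dry ground: 3M 3B)
6. 1 merchant and 1 bandit ← the marsh camp.  (the marsh camp: 2M 2B; the dry ground: 2M 2B)
7. 2 merchants → the dry ground.  (the marsh camp: 0M 2B; the dry ground: 4M 2B)
8. 1 bandit ← the marsh camp.  (the marsh camp: 0M 3B; the dry ground: 4M 1B)
9. 3 bandits → the dry ground.  (the marsh camp: 0M 0B; the dry ground: 4M 4B)

9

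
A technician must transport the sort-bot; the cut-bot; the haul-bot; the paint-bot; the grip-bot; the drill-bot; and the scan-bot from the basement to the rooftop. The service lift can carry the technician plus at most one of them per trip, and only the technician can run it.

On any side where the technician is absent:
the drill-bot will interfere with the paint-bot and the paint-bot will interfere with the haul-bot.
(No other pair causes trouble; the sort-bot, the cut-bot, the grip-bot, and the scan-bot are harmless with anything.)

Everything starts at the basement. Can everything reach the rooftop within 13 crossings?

Counting alone: the technician can take at most 1 across per trip to the rooftop, so moving all 7 needs at least 7 loaded trips out, with a return between consecutive ones — at least 13 crossings.
The safety rule pushes this higher. Following every safe sequence of crossings, the most of the 7 that can be at the rooftop as the service lift arrives there on crossing 13 is 6 — never all 7.
So the move cannot be finished within 13 crossings. (The shortest complete plan takes 15:)
1. Technician goes to the rooftop with the paint-bot.
2. Technician goes back to the basement alone.
3. Technician goes to the rooftop with the sort-bot.
4. Technician goes back to the basement alone.
5. Technician goes to the rooftop with the cut-bot.
6. Technician goes back to the basement alone.
7. Technician goes to the rooftop with the haul-bot.
8. Technician goes back to the basement with the paint-bot.
9. Technician goes to the rooftop with the drill-bot.
10. Technician goes back to the basement alone.
11. Technician goes to the rooftop with the grip-bot.
12. Technician goes back to the basement alone.
13. Technician goes to the rooftop with the scan-bot.
14. Technician goes back to the basement alone.
15. Technician goes to the rooftop with the paint-bot.

No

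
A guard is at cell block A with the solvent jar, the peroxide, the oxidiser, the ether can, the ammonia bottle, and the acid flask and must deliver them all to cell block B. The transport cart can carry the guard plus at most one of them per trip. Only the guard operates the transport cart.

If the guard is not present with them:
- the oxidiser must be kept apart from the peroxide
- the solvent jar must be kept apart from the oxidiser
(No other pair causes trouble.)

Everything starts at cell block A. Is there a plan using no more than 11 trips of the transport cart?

No

Counting alone: the guard can take at most 1 across per trip to cell block B, so moving all 6 needs at least 6 loaded trips out, with a return between consecutive ones — at least 11 crossings.
The safety rule pushes this higher. Following every safe sequence of crossings, the most of the 6 that can be at cell block B as the transport cart arrives there on crossing 11 is 5 — never all 6.
So the move cannot be finished within 11 crossings. (The shortest complete plan takes 13:)
1. Guard goes to cell block B with the oxidiser.
2. Guard goes back to cell block A alone.
3. Guard goes to cell block B with the solvent jar.
4. Guard goes back to cell block A with the oxidiser.
5. Guard goes to cell block B with the peroxide.
6. Guard goes back to cell block A alone.
7. Guard goes to cell block B with the ether can.
8. Guard goes back to cell block A alone.
9. Guard goes to cell block B with the ammonia bottle.
10. Guard goes back to cell block A alone.
11. Guard goes to cell block B with the acid flask.
12. Guard goes back to cell block A alone.
13. Guard goes to cell block B with the oxidiser.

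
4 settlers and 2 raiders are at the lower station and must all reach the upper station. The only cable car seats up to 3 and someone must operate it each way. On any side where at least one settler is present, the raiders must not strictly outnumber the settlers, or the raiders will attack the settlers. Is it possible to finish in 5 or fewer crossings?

Yes — this plan uses 5 crossings (≤ 5):
1. 2 raiders → the upper station.  (the lower station: 4S 0R; the upper station: 0S 2R)
2. 1 raider ← the lower station.  (the lower station: 4S 1R; the upper station: 0S 1R)
3. 2 settlers and 1 raider → the upper station.  (the lower station: 2S 0R; the upper station: 2S 2R)
4. 1 raider ← the lower station.  (the lower station: 2S 1R; the upper station: 2S 1R)
5. 2 settlers and 1 raider → the upper station.  (the lower station: 0S 0R; the upper station: 4S 2R)

Yes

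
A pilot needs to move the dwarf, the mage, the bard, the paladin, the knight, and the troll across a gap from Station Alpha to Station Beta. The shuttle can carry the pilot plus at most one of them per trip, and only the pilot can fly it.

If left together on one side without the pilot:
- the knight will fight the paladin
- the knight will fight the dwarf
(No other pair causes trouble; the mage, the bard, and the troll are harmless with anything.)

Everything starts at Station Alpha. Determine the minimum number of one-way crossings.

Counting alone: the pilot can take at most 1 across per trip to Station Beta, so moving all 6 needs at least 6 loaded trips out, with a return between consecutive ones — at least 11 crossings.
The safety rule pushes this higher. Following every safe sequence of crossings, the most of the 6 that can be at Station Beta as the shuttle arrives there on crossing 11 is 5 — never all 6.
So no plan with fewer than 13 crossings exists, and this one achieves 13:
1. Pilot goes to Station Beta with the knight.  [Station Alpha: the bard, the dwarf, the mage, the paladin, the troll | Station Beta: the knight]
2. Pilot goes back to Station Alpha alone.  [Station Alpha: the bard, the dwarf, the mage, the paladin, the troll | Station Beta: the knight]
3. Pilot goes to Station Beta with the dwarf.  [Station Alpha: the bard, the mage, the paladin, the troll | Station Beta: the dwarf, the knight]
4. Pilot goes back to Station Alpha with the knight.  [Station Alpha: the bard, the knight, the mage, the paladin, the troll | Station Beta: the dwarf]
5. Pilot goes to Station Beta with the paladin.  [Station Alpha: the bard, the knight, the mage, the troll | Station Beta: the dwarf, the paladin]
6. Pilot goes back to Station Alpha alone.  [Station Alpha: the bard, the knight, the mage, the troll | Station Beta: the dwarf, the paladin]
7. Pilot goes to Station Beta with the mage.  [Station Alpha: the bard, the knight, the troll | Station Beta: the dwarf, the mage, the paladin]
8. Pilot goes back to Station Alpha alone.  [Station Alpha: the bard, the knight, the troll | Station Beta: the dwarf, the mage, the paladin]
9. Pilot goes to Station Beta with the bard.  [Station Alpha: the knight, the troll | Station Beta: the bard, the dwarf, the mage, the paladin]
10. Pilot goes back to Station Alpha alone.  [Station Alpha: the knight, the troll | Station Beta: the bard, the dwarf, the mage, the paladin]
11. Pilot goes to Station Beta with the troll.  [Station Alpha: the knight | Station Beta: the bard, the dwarf, the mage, the paladin, the troll]
12. Pilot goes back to Station Alpha alone.  [Station Alpha: the knight | Station Beta: the bard, the dwarf, the mage, the paladin, the troll]
13. Pilot goes to Station Beta with the knight.  [Station Alpha: — | Station Beta: the bard, the dwarf, the knight, the mage, the paladin, the troll]

13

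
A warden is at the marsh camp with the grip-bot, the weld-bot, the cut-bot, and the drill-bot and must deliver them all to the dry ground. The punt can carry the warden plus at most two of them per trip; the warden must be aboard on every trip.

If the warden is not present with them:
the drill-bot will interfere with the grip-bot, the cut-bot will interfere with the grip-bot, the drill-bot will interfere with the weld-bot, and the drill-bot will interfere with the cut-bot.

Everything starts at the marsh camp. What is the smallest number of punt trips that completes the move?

Counting alone: the warden can take at most 2 across per trip to the dry ground, so moving all 4 needs at least 2 loaded trips out, with a return between consecutive ones — at least 3 crossings.
The safety rule pushes this higher. Following every safe sequence of crossings, the most of the 4 that can be at the dry ground as the punt arrives there on crossing 3 is 3 — never all 4.
So no plan with fewer than 5 crossings exists, and this one achieves 5:
1. Warden goes to the dry ground with the drill-bot and the grip-bot.
2. Warden goes back to the marsh camp with the grip-bot.
3. Warden goes to the dry ground with the grip-bot and the weld-bot.
4. Warden goes back to the marsh camp with the drill-bot.
5. Warden goes to the dry ground with the cut-bot and the drill-bot.

5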